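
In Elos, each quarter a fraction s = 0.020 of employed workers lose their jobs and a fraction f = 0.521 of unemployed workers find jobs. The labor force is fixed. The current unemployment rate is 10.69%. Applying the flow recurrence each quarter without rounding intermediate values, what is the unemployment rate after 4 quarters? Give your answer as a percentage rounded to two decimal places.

Unemployment rate after four quarters ≈ 4.01%.

With a fixed labor force, u_{t+1} = u_t + s·(1−u_t) − f·u_t = u_t·(1−s−f) + s.
Here 1−s−f = 0.459 and s = 0.020.
u_1 = 0.106900 × 0.459 + 0.020 = 0.069067.
u_2 = 0.069067 × 0.459 + 0.020 = 0.051702.
u_3 = 0.051702 × 0.459 + 0.020 = 0.043731.
u_4 = 0.043731 × 0.459 + 0.020 = 0.040073.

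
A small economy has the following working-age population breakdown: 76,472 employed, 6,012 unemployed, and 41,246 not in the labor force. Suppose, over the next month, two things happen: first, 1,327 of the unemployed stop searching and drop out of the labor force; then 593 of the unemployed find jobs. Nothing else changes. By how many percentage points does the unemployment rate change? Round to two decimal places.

The unemployment rate changes by −2.25 percentage points.

Initially, labor force = 76,472 + 6,012 = 82,484, so u = 6,012/82,484 = 7.29%.
After the first change, unemployed and labor force both fall by 1,327 → E = 76,472, U = 4,685, labor force = 81,157.
After the second change, unemployed falls and employed rises by 593; labor force unchanged → E = 77,065, U = 4,092, labor force = 81,157.
New unemployment rate = 4,092 / 81,157 = 5.04%.
Change = 5.04% − 7.29% = −2.25 percentage points.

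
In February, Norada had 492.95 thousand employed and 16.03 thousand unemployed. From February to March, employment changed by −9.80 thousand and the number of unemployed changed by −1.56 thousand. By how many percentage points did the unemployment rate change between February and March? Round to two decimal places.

February: labor force = 492.95 + 16.03 = 508.98; u = 16.03/508.98 = 3.15%.
March: labor force = 483.15 + 14.47 = 497.62; u = 14.47/497.62 = 2.91%.
Change = 2.91% − 3.15% = −0.24 pp.

The unemployment rate changed by −0.24 percentage points.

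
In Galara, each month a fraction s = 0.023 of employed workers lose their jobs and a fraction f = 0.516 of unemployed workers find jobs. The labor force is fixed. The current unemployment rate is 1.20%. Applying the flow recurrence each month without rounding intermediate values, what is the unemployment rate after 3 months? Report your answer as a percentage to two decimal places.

Unemployment rate after three months ≈ 3.97%.

With a fixed labor force, u_{t+1} = u_t + s·(1−u_t) − f·u_t = u_t·(1−s−f) + s.
Here 1−s−f = 0.461 and s = 0.023.
u_1 = 0.012000 × 0.461 + 0.023 = 0.028532.
u_2 = 0.028532 × 0.461 + 0.023 = 0.036153.
u_3 = 0.036153 × 0.461 + 0.023 = 0.039667.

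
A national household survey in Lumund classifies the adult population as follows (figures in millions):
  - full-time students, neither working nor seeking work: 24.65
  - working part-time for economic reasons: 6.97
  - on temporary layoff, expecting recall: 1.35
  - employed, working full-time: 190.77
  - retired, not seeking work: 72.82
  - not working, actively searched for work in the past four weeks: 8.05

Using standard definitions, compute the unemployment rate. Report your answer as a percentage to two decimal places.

Unemployment rate ≈ 4.54%.

Employed = 6.97 + 190.77 = 197.74 million (anyone who worked, including part-time for economic reasons, counts as employed).
Unemployed = 1.35 + 8.05 = 9.40 million (jobless and actively searching, or on temporary layoff).
Labor force = 197.74 + 9.40 = 207.14 million.
Unemployment rate = 9.40 / 207.14 = 4.54%.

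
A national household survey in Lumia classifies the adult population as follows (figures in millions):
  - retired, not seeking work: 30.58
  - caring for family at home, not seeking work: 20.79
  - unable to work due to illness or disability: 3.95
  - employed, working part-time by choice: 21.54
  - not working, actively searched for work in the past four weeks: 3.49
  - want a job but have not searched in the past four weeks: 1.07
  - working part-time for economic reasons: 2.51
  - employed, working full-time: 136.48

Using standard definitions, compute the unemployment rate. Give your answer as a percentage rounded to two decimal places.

Unemployment rate ≈ 2.13%.

Employed = 21.54 + 2.51 + 136.48 = 160.53 million (anyone who worked, including part-time for economic reasons, counts as employed).
Unemployed = 3.49 million.
Labor force = 160.53 + 3.49 = 164.02 million.
Unemployment rate = 3.49 / 164.02 = 2.13%.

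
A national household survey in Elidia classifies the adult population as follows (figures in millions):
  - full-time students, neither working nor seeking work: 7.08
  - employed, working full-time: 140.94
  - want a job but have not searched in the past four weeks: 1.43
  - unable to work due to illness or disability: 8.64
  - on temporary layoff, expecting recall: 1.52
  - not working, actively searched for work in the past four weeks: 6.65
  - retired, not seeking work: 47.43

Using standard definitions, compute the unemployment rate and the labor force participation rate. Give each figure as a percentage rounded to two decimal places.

Employed = 140.94 million.
Unemployed = 1.52 + 6.65 = 8.17 million (jobless and actively searching, or on temporary layoff).
Labor force = 140.94 + 8.17 = 149.11 million.
Not in labor force = 7.08 + 1.43 + 8.64 + 47.43 = 64.58 million (those not working and not actively searching are outside the labor force — including those who want a job but have given up searching).
Civilian working-age population = 149.11 + 64.58 = 213.69 million.
Unemployment rate = 8.17 / 149.11 = 5.48%.
Labor force participation rate = 149.11 / 213.69 = 69.78%.

Unemployment rate ≈ 5.48%; labor force participation rate ≈ 69.78%.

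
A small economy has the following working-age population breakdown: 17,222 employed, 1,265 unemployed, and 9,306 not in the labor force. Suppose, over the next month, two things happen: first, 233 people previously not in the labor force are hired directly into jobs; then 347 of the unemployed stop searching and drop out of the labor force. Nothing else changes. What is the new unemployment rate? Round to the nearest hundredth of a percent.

New unemployment rate ≈ 5.00%.

Initially, labor force = 17,222 + 1,265 = 18,487, so u = 1,265/18,487 = 6.84%.
After the first change, employed and labor force both rise by 233; unemployed unchanged → E = 17,455, U = 1,265, labor force = 18,720.
After the second change, unemployed and labor force both fall by 347 → E = 17,455, U = 918, labor force = 18,373.
New unemployment rate = 918 / 18,373 = 5.00%.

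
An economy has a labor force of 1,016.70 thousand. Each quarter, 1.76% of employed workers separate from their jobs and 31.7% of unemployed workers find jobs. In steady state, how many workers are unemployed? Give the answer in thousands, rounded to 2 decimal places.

About 53.48 thousand are unemployed in steady state.

Steady-state unemployment rate u* = s/(s+f) = 1.76/(1.76+31.7) = 0.052600.
Unemployed = u* × labor force = 0.052600 × 1,016.70 ≈ 53.48 thousand.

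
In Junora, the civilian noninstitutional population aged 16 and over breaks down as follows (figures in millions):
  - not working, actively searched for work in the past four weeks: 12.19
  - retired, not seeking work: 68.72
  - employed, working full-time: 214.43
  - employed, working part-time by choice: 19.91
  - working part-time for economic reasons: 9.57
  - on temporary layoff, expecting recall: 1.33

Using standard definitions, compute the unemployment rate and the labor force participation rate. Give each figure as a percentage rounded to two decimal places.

Unemployment rate ≈ 5.25%; labor force participation rate ≈ 78.93%.

Employed = 214.43 + 19.91 + 9.57 = 243.91 million (anyone who worked, including part-time for economic reasons, counts as employed).
Unemployed = 12.19 + 1.33 = 13.52 million (jobless and actively searching, or on temporary layoff).
Labor force = 243.91 + 13.52 = 257.43 million.
Not in labor force = 68.72 million (those not working and not actively searching are outside the labor force).
Civilian working-age population = 257.43 + 68.72 = 326.15 million.
Unemployment rate = 13.52 / 257.43 = 5.25%.
Labor force participation rate = 257.43 / 326.15 = 78.93%.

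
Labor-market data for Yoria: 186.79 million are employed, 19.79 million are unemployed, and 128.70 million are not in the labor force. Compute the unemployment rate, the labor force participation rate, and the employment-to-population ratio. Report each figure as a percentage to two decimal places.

Labor force = employed + unemployed = 186.79 + 19.79 = 206.58 million.
Working-age population = 206.58 + 128.70 = 335.28 million.
Unemployment rate = 19.79 / 206.58 = 9.58%.
Labor force participation rate = 206.58 / 335.28 = 61.61%.
Employment-population ratio = 186.79 / 335.28 = 55.71%.

Unemployment rate ≈ 9.58%; labor force participation rate ≈ 61.61%; employment-population ratio ≈ 55.71%.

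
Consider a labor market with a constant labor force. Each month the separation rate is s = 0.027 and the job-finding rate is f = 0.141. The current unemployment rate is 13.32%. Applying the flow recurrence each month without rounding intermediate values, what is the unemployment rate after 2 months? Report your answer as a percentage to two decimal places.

With a fixed labor force, u_{t+1} = u_t + s·(1−u_t) − f·u_t = u_t·(1−s−f) + s.
Here 1−s−f = 0.832 and s = 0.027.
u_1 = 0.133200 × 0.832 + 0.027 = 0.137822.
u_2 = 0.137822 × 0.832 + 0.027 = 0.141668.

Unemployment rate after two months ≈ 14.17%.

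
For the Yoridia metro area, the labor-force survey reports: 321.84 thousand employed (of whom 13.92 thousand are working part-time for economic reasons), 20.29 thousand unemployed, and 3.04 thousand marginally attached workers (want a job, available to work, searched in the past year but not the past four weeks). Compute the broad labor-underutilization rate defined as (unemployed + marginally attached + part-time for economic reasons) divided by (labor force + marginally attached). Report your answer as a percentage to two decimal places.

Labor force = 321.84 + 20.29 = 342.13 thousand.
Numerator = 20.29 + 3.04 + 13.92 = 37.25 thousand.
Denominator = 342.13 + 3.04 = 345.17 thousand.
Broad rate = 37.25 / 345.17 = 10.79%.

Broad underutilization rate ≈ 10.79%.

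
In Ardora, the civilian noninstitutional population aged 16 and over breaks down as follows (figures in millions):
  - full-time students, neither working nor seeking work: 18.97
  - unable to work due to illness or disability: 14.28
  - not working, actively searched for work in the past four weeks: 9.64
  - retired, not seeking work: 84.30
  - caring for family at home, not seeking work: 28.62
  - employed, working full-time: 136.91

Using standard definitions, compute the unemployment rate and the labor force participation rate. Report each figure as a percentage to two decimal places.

Employed = 136.91 million.
Unemployed = 9.64 million.
Labor force = 136.91 + 9.64 = 146.55 million.
Not in labor force = 18.97 + 14.28 + 84.30 + 28.62 = 146.17 million (those not working and not actively searching are outside the labor force).
Civilian working-age population = 146.55 + 146.17 = 292.72 million.
Unemployment rate = 9.64 / 146.55 = 6.58%.
Labor force participation rate = 146.55 / 292.72 = 50.06%.

Unemployment rate ≈ 6.58%; labor force participation rate ≈ 50.06%.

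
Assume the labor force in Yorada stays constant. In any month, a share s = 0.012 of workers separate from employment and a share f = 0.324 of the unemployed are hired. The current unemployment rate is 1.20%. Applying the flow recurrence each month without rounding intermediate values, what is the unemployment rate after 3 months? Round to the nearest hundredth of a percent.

With a fixed labor force, u_{t+1} = u_t + s·(1−u_t) − f·u_t = u_t·(1−s−f) + s.
Here 1−s−f = 0.664 and s = 0.012.
u_1 = 0.012000 × 0.664 + 0.012 = 0.019968.
u_2 = 0.019968 × 0.664 + 0.012 = 0.025259.
u_3 = 0.025259 × 0.664 + 0.012 = 0.028772.

Unemployment rate after three months ≈ 2.88%.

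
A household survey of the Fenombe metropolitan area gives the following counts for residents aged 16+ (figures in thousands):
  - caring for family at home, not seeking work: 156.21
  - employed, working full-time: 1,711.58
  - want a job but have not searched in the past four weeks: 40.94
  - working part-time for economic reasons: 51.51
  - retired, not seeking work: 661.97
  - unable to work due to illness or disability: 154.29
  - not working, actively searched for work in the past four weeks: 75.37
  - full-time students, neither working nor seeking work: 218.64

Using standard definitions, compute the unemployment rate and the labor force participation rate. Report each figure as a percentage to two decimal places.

Unemployment rate ≈ 4.10%; labor force participation rate ≈ 59.87%.

Employed = 1,711.58 + 51.51 = 1,763.09 thousand (anyone who worked, including part-time for economic reasons, counts as employed).
Unemployed = 75.37 thousand.
Labor force = 1,763.09 + 75.37 = 1,838.46 thousand.
Not in labor force = 156.21 + 40.94 + 661.97 + 154.29 + 218.64 = 1,232.05 thousand (those not working and not actively searching are outside the labor force — including those who want a job but have given up searching).
Civilian working-age population = 1,838.46 + 1,232.05 = 3,070.51 thousand.
Unemployment rate = 75.37 / 1,838.46 = 4.10%.
Labor force participation rate = 1,838.46 / 3,070.51 = 59.87%.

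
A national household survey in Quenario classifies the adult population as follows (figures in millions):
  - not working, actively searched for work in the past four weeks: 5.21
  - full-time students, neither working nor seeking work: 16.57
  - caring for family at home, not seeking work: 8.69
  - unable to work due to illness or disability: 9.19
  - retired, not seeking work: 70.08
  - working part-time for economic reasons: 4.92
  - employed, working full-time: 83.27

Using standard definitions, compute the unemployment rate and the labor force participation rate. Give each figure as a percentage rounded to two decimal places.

Unemployment rate ≈ 5.58%; labor force participation rate ≈ 47.19%.

Employed = 4.92 + 83.27 = 88.19 million (anyone who worked, including part-time for economic reasons, counts as employed).
Unemployed = 5.21 million.
Labor force = 88.19 + 5.21 = 93.40 million.
Not in labor force = 16.57 + 8.69 + 9.19 + 70.08 = 104.53 million (those not working and not actively searching are outside the labor force).
Civilian working-age population = 93.40 + 104.53 = 197.93 million.
Unemployment rate = 5.21 / 93.40 = 5.58%.
Labor force participation rate = 93.40 / 197.93 = 47.19%.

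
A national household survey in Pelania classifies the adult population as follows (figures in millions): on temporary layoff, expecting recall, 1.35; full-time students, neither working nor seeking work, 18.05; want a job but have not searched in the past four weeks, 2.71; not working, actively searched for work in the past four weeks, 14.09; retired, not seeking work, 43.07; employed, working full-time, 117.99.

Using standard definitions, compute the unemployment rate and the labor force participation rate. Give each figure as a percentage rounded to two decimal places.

Employed = 117.99 million.
Unemployed = 1.35 + 14.09 = 15.44 million (jobless and actively searching, or on temporary layoff).
Labor force = 117.99 + 15.44 = 133.43 million.
Not in labor force = 18.05 + 2.71 + 43.07 = 63.83 million (those not working and not actively searching are outside the labor force — including those who want a job but have given up searching).
Civilian working-age population = 133.43 + 63.83 = 197.26 million.
Unemployment rate = 15.44 / 133.43 = 11.57%.
Labor force participation rate = 133.43 / 197.26 = 67.64%.

Unemployment rate ≈ 11.57%; labor force participation rate ≈ 67.64%.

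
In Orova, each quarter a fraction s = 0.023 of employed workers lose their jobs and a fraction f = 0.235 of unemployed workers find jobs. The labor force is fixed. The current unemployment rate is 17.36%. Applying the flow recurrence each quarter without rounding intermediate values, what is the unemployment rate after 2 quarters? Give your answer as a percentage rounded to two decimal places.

With a fixed labor force, u_{t+1} = u_t + s·(1−u_t) − f·u_t = u_t·(1−s−f) + s.
Here 1−s−f = 0.742 and s = 0.023.
u_1 = 0.173600 × 0.742 + 0.023 = 0.151811.
u_2 = 0.151811 × 0.742 + 0.023 = 0.135644.

Unemployment rate after two quarters ≈ 13.56%.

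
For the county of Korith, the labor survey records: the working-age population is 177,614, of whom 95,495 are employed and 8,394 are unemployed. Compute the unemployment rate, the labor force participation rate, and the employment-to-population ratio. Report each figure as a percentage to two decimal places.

Unemployment rate ≈ 8.08%; labor force participation rate ≈ 58.49%; employment-population ratio ≈ 53.77%.

Labor force = employed + unemployed = 95,495 + 8,394 = 103,889.
Unemployment rate = 8,394 / 103,889 = 8.08%.
Labor force participation rate = 103,889 / 177,614 = 58.49%.
Employment-population ratio = 95,495 / 177,614 = 53.77%.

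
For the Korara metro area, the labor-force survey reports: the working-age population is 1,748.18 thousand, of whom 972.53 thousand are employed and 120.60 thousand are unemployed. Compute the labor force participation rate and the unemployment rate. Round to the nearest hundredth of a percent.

Labor force participation rate ≈ 62.53%; unemployment rate ≈ 11.03%.

Labor force = employed + unemployed = 972.53 + 120.60 = 1,093.13 thousand.
Unemployment rate = 120.60 / 1,093.13 = 11.03%.
Labor force participation rate = 1,093.13 / 1,748.18 = 62.53%.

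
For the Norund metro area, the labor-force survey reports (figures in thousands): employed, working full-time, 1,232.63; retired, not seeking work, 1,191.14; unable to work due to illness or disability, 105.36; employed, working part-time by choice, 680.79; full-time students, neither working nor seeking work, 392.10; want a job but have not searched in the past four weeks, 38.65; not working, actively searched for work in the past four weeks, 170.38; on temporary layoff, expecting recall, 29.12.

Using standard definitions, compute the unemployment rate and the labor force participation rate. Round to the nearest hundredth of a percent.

Unemployment rate ≈ 9.44%; labor force participation rate ≈ 55.02%.

Employed = 1,232.63 + 680.79 = 1,913.42 thousand.
Unemployed = 170.38 + 29.12 = 199.50 thousand (jobless and actively searching, or on temporary layoff).
Labor force = 1,913.42 + 199.50 = 2,112.92 thousand.
Not in labor force = 1,191.14 + 105.36 + 392.10 + 38.65 = 1,727.25 thousand (those not working and not actively searching are outside the labor force — including those who want a job but have given up searching).
Civilian working-age population = 2,112.92 + 1,727.25 = 3,840.17 thousand.
Unemployment rate = 199.50 / 2,112.92 = 9.44%.
Labor force participation rate = 2,112.92 / 3,840.17 = 55.02%.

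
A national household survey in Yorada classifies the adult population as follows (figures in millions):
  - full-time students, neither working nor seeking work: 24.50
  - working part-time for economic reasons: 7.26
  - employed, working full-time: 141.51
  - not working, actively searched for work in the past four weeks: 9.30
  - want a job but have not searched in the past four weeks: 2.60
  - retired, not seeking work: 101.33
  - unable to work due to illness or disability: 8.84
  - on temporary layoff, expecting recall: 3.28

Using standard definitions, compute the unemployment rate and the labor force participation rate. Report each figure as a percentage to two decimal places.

Employed = 7.26 + 141.51 = 148.77 million (anyone who worked, including part-time for economic reasons, counts as employed).
Unemployed = 9.30 + 3.28 = 12.58 million (jobless and actively searching, or on temporary layoff).
Labor force = 148.77 + 12.58 = 161.35 million.
Not in labor force = 24.50 + 2.60 + 101.33 + 8.84 = 137.27 million (those not working and not actively searching are outside the labor force — including those who want a job but have given up searching).
Civilian working-age population = 161.35 + 137.27 = 298.62 million.
Unemployment rate = 12.58 / 161.35 = 7.80%.
Labor force participation rate = 161.35 / 298.62 = 54.03%.

Unemployment rate ≈ 7.80%; labor force participation rate ≈ 54.03%.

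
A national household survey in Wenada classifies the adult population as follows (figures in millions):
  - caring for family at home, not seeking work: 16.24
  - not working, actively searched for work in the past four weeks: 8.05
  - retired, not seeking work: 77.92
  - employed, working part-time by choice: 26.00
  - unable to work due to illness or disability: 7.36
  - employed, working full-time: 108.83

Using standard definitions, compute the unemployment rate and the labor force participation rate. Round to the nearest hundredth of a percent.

Employed = 26.00 + 108.83 = 134.83 million.
Unemployed = 8.05 million.
Labor force = 134.83 + 8.05 = 142.88 million.
Not in labor force = 16.24 + 77.92 + 7.36 = 101.52 million (those not working and not actively searching are outside the labor force).
Civilian working-age population = 142.88 + 101.52 = 244.40 million.
Unemployment rate = 8.05 / 142.88 = 5.63%.
Labor force participation rate = 142.88 / 244.40 = 58.46%.

Unemployment rate ≈ 5.63%; labor force participation rate ≈ 58.46%.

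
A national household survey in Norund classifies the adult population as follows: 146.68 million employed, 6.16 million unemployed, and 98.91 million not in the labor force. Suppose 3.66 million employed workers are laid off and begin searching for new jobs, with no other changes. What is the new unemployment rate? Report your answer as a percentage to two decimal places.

New unemployment rate ≈ 6.43%.

Initially, labor force = 146.68 + 6.16 = 152.84 million, so u = 6.16/152.84 = 4.03%.
After the change, employed falls and unemployed rises by 3.66; labor force unchanged → E = 143.02, U = 9.82, labor force = 152.84 million.
New unemployment rate = 9.82 / 152.84 = 6.43%.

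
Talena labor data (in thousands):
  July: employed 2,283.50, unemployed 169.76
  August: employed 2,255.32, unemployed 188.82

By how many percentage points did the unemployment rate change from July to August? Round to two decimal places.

July: labor force = 2,283.50 + 169.76 = 2,453.26; u = 169.76/2,453.26 = 6.92%.
August: labor force = 2,255.32 + 188.82 = 2,444.14; u = 188.82/2,444.14 = 7.73%.
Change = 7.73% − 6.92% = +0.81 pp.

The unemployment rate changed by +0.81 percentage points.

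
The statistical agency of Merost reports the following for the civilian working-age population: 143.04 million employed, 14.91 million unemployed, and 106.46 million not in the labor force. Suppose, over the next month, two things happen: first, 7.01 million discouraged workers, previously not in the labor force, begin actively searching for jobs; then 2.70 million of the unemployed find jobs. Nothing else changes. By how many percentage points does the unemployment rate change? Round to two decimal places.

The unemployment rate changes by +2.21 percentage points.

Initially, labor force = 143.04 + 14.91 = 157.95 million, so u = 14.91/157.95 = 9.44%.
After the first change, unemployed and labor force both rise by 7.01 → E = 143.04, U = 21.92, labor force = 164.96 million.
After the second change, unemployed falls and employed rises by 2.70; labor force unchanged → E = 145.74, U = 19.22, labor force = 164.96 million.
New unemployment rate = 19.22 / 164.96 = 11.65%.
Change = 11.65% − 9.44% = +2.21 percentage points.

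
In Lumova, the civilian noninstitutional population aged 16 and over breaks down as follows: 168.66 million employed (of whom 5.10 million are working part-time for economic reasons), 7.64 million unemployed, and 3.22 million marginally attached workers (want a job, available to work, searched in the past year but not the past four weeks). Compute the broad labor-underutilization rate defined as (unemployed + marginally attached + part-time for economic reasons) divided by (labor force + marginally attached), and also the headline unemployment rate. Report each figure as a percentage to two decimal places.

Broad underutilization rate ≈ 8.89%; headline unemployment rate ≈ 4.33%.

Labor force = 168.66 + 7.64 = 176.30 million.
Numerator = 7.64 + 3.22 + 5.10 = 15.96 million.
Denominator = 176.30 + 3.22 = 179.52 million.
Broad rate = 15.96 / 179.52 = 8.89%.
Headline unemployment rate = 7.64 / 176.30 = 4.33%.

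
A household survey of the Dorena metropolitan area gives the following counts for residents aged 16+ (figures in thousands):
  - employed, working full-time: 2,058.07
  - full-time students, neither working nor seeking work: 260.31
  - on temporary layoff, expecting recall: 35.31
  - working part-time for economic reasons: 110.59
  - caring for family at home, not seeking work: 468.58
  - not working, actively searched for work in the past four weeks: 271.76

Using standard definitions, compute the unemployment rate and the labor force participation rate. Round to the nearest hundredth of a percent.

Unemployment rate ≈ 12.40%; labor force participation rate ≈ 77.26%.

Employed = 2,058.07 + 110.59 = 2,168.66 thousand (anyone who worked, including part-time for economic reasons, counts as employed).
Unemployed = 35.31 + 271.76 = 307.07 thousand (jobless and actively searching, or on temporary layoff).
Labor force = 2,168.66 + 307.07 = 2,475.73 thousand.
Not in labor force = 260.31 + 468.58 = 728.89 thousand (those not working and not actively searching are outside the labor force).
Civilian working-age population = 2,475.73 + 728.89 = 3,204.62 thousand.
Unemployment rate = 307.07 / 2,475.73 = 12.40%.
Labor force participation rate = 2,475.73 / 3,204.62 = 77.26%.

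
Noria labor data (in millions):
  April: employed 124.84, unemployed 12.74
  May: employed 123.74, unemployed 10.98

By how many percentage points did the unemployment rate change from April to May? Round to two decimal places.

April: labor force = 124.84 + 12.74 = 137.58; u = 12.74/137.58 = 9.26%.
May: labor force = 123.74 + 10.98 = 134.72; u = 10.98/134.72 = 8.15%.
Change = 8.15% − 9.26% = −1.11 pp.

The unemployment rate changed by −1.11 percentage points.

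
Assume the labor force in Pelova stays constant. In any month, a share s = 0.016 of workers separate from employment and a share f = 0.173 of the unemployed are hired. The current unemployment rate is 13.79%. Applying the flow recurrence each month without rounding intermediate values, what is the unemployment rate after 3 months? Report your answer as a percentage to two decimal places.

Unemployment rate after three months ≈ 11.31%.

With a fixed labor force, u_{t+1} = u_t + s·(1−u_t) − f·u_t = u_t·(1−s−f) + s.
Here 1−s−f = 0.811 and s = 0.016.
u_1 = 0.137900 × 0.811 + 0.016 = 0.127837.
u_2 = 0.127837 × 0.811 + 0.016 = 0.119676.
u_3 = 0.119676 × 0.811 + 0.016 = 0.113057.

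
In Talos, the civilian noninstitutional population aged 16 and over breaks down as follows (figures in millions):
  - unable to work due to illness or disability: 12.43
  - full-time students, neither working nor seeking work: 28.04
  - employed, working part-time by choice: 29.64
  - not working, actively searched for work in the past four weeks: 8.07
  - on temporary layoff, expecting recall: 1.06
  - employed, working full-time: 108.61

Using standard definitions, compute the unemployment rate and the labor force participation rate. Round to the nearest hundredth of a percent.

Employed = 29.64 + 108.61 = 138.25 million.
Unemployed = 8.07 + 1.06 = 9.13 million (jobless and actively searching, or on temporary layoff).
Labor force = 138.25 + 9.13 = 147.38 million.
Not in labor force = 12.43 + 28.04 = 40.47 million (those not working and not actively searching are outside the labor force).
Civilian working-age population = 147.38 + 40.47 = 187.85 million.
Unemployment rate = 9.13 / 147.38 = 6.19%.
Labor force participation rate = 147.38 / 187.85 = 78.46%.

Unemployment rate ≈ 6.19%; labor force participation rate ≈ 78.46%.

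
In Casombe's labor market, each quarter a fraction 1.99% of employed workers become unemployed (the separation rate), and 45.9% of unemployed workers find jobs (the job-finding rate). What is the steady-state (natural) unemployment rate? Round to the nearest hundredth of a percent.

Steady-state unemployment rate ≈ 4.16%.

At steady state the flows balance: s·E = f·U, so U/(E+U) = s/(s+f).
u* = 1.99 / (1.99 + 45.9) = 1.99 / 47.89 = 4.16%.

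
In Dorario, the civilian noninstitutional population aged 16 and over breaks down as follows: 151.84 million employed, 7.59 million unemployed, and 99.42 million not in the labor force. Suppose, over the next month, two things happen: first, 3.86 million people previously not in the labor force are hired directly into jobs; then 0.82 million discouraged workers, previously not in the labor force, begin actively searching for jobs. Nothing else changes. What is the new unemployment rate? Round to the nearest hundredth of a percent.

Initially, labor force = 151.84 + 7.59 = 159.43 million, so u = 7.59/159.43 = 4.76%.
After the first change, employed and labor force both rise by 3.86; unemployed unchanged → E = 155.70, U = 7.59, labor force = 163.29 million.
After the second change, unemployed and labor force both rise by 0.82 → E = 155.70, U = 8.41, labor force = 164.11 million.
New unemployment rate = 8.41 / 164.11 = 5.12%.

New unemployment rate ≈ 5.12%.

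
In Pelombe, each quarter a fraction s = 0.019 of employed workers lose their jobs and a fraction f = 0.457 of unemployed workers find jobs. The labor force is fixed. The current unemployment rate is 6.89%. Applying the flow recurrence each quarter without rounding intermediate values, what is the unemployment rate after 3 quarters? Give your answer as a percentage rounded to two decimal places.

Unemployment rate after three quarters ≈ 4.41%.

With a fixed labor force, u_{t+1} = u_t + s·(1−u_t) − f·u_t = u_t·(1−s−f) + s.
Here 1−s−f = 0.524 and s = 0.019.
u_1 = 0.068900 × 0.524 + 0.019 = 0.055104.
u_2 = 0.055104 × 0.524 + 0.019 = 0.047874.
u_3 = 0.047874 × 0.524 + 0.019 = 0.044086.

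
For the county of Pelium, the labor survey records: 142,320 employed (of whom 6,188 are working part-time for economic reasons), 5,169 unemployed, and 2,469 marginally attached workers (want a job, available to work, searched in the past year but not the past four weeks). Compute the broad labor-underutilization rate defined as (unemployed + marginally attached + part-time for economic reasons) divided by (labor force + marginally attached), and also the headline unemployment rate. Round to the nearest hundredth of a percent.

Labor force = 142,320 + 5,169 = 147,489.
Numerator = 5,169 + 2,469 + 6,188 = 13,826.
Denominator = 147,489 + 2,469 = 149,958.
Broad rate = 13,826 / 149,958 = 9.22%.
Headline unemployment rate = 5,169 / 147,489 = 3.50%.

Broad underutilization rate ≈ 9.22%; headline unemployment rate ≈ 3.50%.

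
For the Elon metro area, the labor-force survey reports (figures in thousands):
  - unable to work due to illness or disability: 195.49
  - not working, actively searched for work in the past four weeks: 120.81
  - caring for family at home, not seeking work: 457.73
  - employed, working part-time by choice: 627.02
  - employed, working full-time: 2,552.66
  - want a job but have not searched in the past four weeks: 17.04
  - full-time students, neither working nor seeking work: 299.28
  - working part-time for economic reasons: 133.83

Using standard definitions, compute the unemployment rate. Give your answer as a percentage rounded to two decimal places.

Unemployment rate ≈ 3.52%.

Employed = 627.02 + 2,552.66 + 133.83 = 3,313.51 thousand (anyone who worked, including part-time for economic reasons, counts as employed).
Unemployed = 120.81 thousand.
Labor force = 3,313.51 + 120.81 = 3,434.32 thousand.
Unemployment rate = 120.81 / 3,434.32 = 3.52%.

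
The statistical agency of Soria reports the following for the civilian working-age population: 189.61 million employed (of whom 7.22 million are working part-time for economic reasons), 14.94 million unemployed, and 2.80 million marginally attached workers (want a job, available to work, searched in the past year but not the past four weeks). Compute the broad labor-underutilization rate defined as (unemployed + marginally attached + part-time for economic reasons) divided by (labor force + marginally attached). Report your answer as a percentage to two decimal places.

Broad underutilization rate ≈ 12.04%.

Labor force = 189.61 + 14.94 = 204.55 million.
Numerator = 14.94 + 2.80 + 7.22 = 24.96 million.
Denominator = 204.55 + 2.80 = 207.35 million.
Broad rate = 24.96 / 207.35 = 12.04%.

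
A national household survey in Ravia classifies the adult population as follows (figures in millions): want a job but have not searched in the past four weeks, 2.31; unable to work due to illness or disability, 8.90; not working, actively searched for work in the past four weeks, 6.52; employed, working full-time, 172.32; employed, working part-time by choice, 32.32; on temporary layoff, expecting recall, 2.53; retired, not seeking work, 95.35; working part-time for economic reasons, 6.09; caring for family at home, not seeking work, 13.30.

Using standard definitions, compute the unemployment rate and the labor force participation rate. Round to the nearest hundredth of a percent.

Employed = 172.32 + 32.32 + 6.09 = 210.73 million (anyone who worked, including part-time for economic reasons, counts as employed).
Unemployed = 6.52 + 2.53 = 9.05 million (jobless and actively searching, or on temporary layoff).
Labor force = 210.73 + 9.05 = 219.78 million.
Not in labor force = 2.31 + 8.90 + 95.35 + 13.30 = 119.86 million (those not working and not actively searching are outside the labor force — including those who want a job but have given up searching).
Civilian working-age population = 219.78 + 119.86 = 339.64 million.
Unemployment rate = 9.05 / 219.78 = 4.12%.
Labor force participation rate = 219.78 / 339.64 = 64.71%.

Unemployment rate ≈ 4.12%; labor force participation rate ≈ 64.71%.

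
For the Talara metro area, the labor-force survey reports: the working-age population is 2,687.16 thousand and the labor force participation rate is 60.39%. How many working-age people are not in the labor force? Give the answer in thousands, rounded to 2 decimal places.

Share not in the labor force = 1 − 0.6039 = 0.3961.
Not in labor force = 0.3961 × 2,687.16 ≈ 1,064.38 thousand.

About 1,064.38 thousand are not in the labor force.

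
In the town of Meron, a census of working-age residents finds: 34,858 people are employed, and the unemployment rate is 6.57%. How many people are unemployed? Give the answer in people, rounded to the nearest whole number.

About 2,451 are unemployed.

Let U be the number unemployed. The labor force is E + U, and U/(E+U) = 0.0657.
So U = 0.0657 × 34,858 / (1 − 0.0657) = 2290.17 / 0.9343 ≈ 2,451.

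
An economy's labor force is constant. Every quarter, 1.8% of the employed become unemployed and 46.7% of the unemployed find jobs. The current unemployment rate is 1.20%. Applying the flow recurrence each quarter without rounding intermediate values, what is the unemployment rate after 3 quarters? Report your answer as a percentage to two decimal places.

With a fixed labor force, u_{t+1} = u_t + s·(1−u_t) − f·u_t = u_t·(1−s−f) + s.
Here 1−s−f = 0.515 and s = 0.018.
u_1 = 0.012000 × 0.515 + 0.018 = 0.024180.
u_2 = 0.024180 × 0.515 + 0.018 = 0.030453.
u_3 = 0.030453 × 0.515 + 0.018 = 0.033683.

Unemployment rate after three quarters ≈ 3.37%.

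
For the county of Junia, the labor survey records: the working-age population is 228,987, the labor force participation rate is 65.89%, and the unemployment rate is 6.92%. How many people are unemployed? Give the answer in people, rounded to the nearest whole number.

About 10,441 are unemployed.

Labor force = 0.6589 × 228,987 = 150,880.
Unemployed = 0.0692 × 150,880 ≈ 10,441.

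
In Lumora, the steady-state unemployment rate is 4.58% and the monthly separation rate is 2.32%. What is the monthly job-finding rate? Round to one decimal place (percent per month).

From u* = s/(s+f): f = s·(1−u)/u.
f = 2.32 × (1 − 0.0458) / 0.0458 = 2.2137 / 0.0458 ≈ 48.3% per month.

Job-finding rate ≈ 48.3% per month.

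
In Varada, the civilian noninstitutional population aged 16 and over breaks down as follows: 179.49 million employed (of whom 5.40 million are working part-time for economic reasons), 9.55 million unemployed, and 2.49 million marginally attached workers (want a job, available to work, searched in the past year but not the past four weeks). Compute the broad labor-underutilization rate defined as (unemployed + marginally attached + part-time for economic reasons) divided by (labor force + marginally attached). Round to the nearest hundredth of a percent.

Labor force = 179.49 + 9.55 = 189.04 million.
Numerator = 9.55 + 2.49 + 5.40 = 17.44 million.
Denominator = 189.04 + 2.49 = 191.53 million.
Broad rate = 17.44 / 191.53 = 9.11%.

Broad underutilization rate ≈ 9.11%.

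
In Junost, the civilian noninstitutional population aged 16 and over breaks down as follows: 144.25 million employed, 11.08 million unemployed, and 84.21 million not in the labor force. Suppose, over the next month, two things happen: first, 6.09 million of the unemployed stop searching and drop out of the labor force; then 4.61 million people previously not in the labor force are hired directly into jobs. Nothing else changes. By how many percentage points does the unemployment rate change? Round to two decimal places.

Initially, labor force = 144.25 + 11.08 = 155.33 million, so u = 11.08/155.33 = 7.13%.
After the first change, unemployed and labor force both fall by 6.09 → E = 144.25, U = 4.99, labor force = 149.24 million.
After the second change, employed and labor force both rise by 4.61; unemployed unchanged → E = 148.86, U = 4.99, labor force = 153.85 million.
New unemployment rate = 4.99 / 153.85 = 3.24%.
Change = 3.24% − 7.13% = −3.89 percentage points.

The unemployment rate changes by −3.89 percentage points.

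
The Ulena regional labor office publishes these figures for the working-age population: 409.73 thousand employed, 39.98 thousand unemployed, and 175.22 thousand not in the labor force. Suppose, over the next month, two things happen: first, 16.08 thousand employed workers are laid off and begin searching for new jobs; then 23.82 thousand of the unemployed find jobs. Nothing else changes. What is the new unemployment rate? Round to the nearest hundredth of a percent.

Initially, labor force = 409.73 + 39.98 = 449.71 thousand, so u = 39.98/449.71 = 8.89%.
After the first change, employed falls and unemployed rises by 16.08; labor force unchanged → E = 393.65, U = 56.06, labor force = 449.71 thousand.
After the second change, unemployed falls and employed rises by 23.82; labor force unchanged → E = 417.47, U = 32.24, labor force = 449.71 thousand.
New unemployment rate = 32.24 / 449.71 = 7.17%.

New unemployment rate ≈ 7.17%.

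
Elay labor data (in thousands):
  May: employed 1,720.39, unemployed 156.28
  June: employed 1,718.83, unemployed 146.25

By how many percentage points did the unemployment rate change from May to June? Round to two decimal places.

May: labor force = 1,720.39 + 156.28 = 1,876.67; u = 156.28/1,876.67 = 8.33%.
June: labor force = 1,718.83 + 146.25 = 1,865.08; u = 146.25/1,865.08 = 7.84%.
Change = 7.84% − 8.33% = −0.49 pp.

The unemployment rate changed by −0.49 percentage points.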